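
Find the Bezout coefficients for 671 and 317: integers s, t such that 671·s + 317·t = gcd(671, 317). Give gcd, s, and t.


Euclidean algorithm on (671, 317) — divide until remainder is 0:
  671 = 2 · 317 + 37
  317 = 8 · 37 + 21
  37 = 1 · 21 + 16
  21 = 1 · 16 + 5
  16 = 3 · 5 + 1
  5 = 5 · 1 + 0
gcd(671, 317) = 1.
Track Bezout coefficients alongside the remainders: start with r₀ = 671 = a·1 + b·0 (s = 1, t = 0) and r₁ = 317 = a·0 + b·1 (s = 0, t = 1); each new remainder r_{k+1} = r_{k-1} − q_k·r_k inherits s_{k+1} = s_{k-1} − q_k·s_k, t_{k+1} = t_{k-1} − q_k·t_k, so r_k = a·s_k + b·t_k at every step:
  q = 2: r = 37, s = 1 − 2·0 = 1, t = 0 − 2·1 = -2  (check: 671·1 + 317·(-2) = 37)
  q = 8: r = 21, s = 0 − 8·1 = -8, t = 1 − 8·(-2) = 17  (check: 671·(-8) + 317·17 = 21)
  q = 1: r = 16, s = 1 − 1·(-8) = 9, t = -2 − 1·17 = -19  (check: 671·9 + 317·(-19) = 16)
  q = 1: r = 5, s = -8 − 1·9 = -17, t = 17 − 1·(-19) = 36  (check: 671·(-17) + 317·36 = 5)
  q = 3: r = 1, s = 9 − 3·(-17) = 60, t = -19 − 3·36 = -127  (check: 671·60 + 317·(-127) = 1)
The row with r = 1 (the gcd) gives the Bezout coefficients s = 60, t = -127.
Result: 671 · (60) + 317 · (-127) = 1.

gcd(671, 317) = 1; s = 60, t = -127 (check: 671·60 + 317·(-127) = 1).


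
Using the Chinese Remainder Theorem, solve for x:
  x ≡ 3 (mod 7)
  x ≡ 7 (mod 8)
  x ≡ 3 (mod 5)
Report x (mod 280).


Moduli 7, 8, 5 are pairwise coprime; by CRT there is a unique solution modulo M = 7 · 8 · 5 = 280.
Solve pairwise, accumulating the modulus:
  Start with x ≡ 3 (mod 7).
  Combine with x ≡ 7 (mod 8): since gcd(7, 8) = 1, we get a unique residue mod 56.
    Write x = 3 + 7·t and substitute into x ≡ 7 (mod 8): 7·t ≡ 7 − 3 = 4 (mod 8).
    The inverse of 7 mod 8 is 7 (since 7·7 = 49 = 6·8 + 1), so t ≡ 7·4 = 28 ≡ 4 (mod 8).
    Then x = 3 + 7·4 = 31, valid modulo lcm(7, 8) = 56: x ≡ 31 (mod 56).
  Combine with x ≡ 3 (mod 5): since gcd(56, 5) = 1, we get a unique residue mod 280.
    Write x = 31 + 56·t and substitute into x ≡ 3 (mod 5): 56·t ≡ 3 − 31 = -28 (mod 5).
    Reduce coefficients mod 5: 1·t ≡ 2 (mod 5).
    So t ≡ 2 (mod 5).
    Then x = 31 + 56·2 = 143, valid modulo lcm(56, 5) = 280: x ≡ 143 (mod 280).
Verify: 143 mod 7 = 3 ✓, 143 mod 8 = 7 ✓, 143 mod 5 = 3 ✓.

x ≡ 143 (mod 280).


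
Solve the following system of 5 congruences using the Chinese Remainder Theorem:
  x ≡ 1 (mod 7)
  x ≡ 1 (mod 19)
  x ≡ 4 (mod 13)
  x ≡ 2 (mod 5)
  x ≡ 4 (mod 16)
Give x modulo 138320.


Product of moduli M = 7 · 19 · 13 · 5 · 16 = 138320.
Merge one congruence at a time:
  Start: x ≡ 1 (mod 7).
  Combine with x ≡ 1 (mod 19); new modulus lcm = 133.
    Write x = 1 + 7·t and substitute into x ≡ 1 (mod 19): 7·t ≡ 1 − 1 = 0 (mod 19).
    The inverse of 7 mod 19 is 11 (since 7·11 = 77 = 4·19 + 1), so t ≡ 11·0 = 0 ≡ 0 (mod 19).
    Then x = 1 + 7·0 = 1, valid modulo lcm(7, 19) = 133: x ≡ 1 (mod 133).
  Combine with x ≡ 4 (mod 13); new modulus lcm = 1729.
    Write x = 1 + 133·t and substitute into x ≡ 4 (mod 13): 133·t ≡ 4 − 1 = 3 (mod 13).
    Reduce coefficients mod 13: 3·t ≡ 3 (mod 13).
    The inverse of 3 mod 13 is 9 (since 3·9 = 27 = 2·13 + 1), so t ≡ 9·3 = 27 ≡ 1 (mod 13).
    Then x = 1 + 133·1 = 134, valid modulo lcm(133, 13) = 1729: x ≡ 134 (mod 1729).
  Combine with x ≡ 2 (mod 5); new modulus lcm = 8645.
    Write x = 134 + 1729·t and substitute into x ≡ 2 (mod 5): 1729·t ≡ 2 − 134 = -132 (mod 5).
    Reduce coefficients mod 5: 4·t ≡ 3 (mod 5).
    The inverse of 4 mod 5 is 4 (since 4·4 = 16 = 3·5 + 1), so t ≡ 4·3 = 12 ≡ 2 (mod 5).
    Then x = 134 + 1729·2 = 3592, valid modulo lcm(1729, 5) = 8645: x ≡ 3592 (mod 8645).
  Combine with x ≡ 4 (mod 16); new modulus lcm = 138320.
    Write x = 3592 + 8645·t and substitute into x ≡ 4 (mod 16): 8645·t ≡ 4 − 3592 = -3588 (mod 16).
    Reduce coefficients mod 16: 5·t ≡ 12 (mod 16).
    The inverse of 5 mod 16 is 13 (since 5·13 = 65 = 4·16 + 1), so t ≡ 13·12 = 156 ≡ 12 (mod 16).
    Then x = 3592 + 8645·12 = 107332, valid modulo lcm(8645, 16) = 138320: x ≡ 107332 (mod 138320).
Verify against each original: 107332 mod 7 = 1, 107332 mod 19 = 1, 107332 mod 13 = 4, 107332 mod 5 = 2, 107332 mod 16 = 4.

x ≡ 107332 (mod 138320).


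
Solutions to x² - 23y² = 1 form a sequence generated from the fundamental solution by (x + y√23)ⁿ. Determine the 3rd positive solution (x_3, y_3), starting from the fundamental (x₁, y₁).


Step 1: Find the fundamental solution (x₁, y₁) of x² - 23y² = 1.
  Expand √23 as a continued fraction. a₀ = ⌊√23⌋ = 4; iterate m_{k+1} = d_k·a_k − m_k, d_{k+1} = (23 − m_{k+1}²)/d_k, a_{k+1} = ⌊(a₀ + m_{k+1})/d_{k+1}⌋ (starting m₀ = 0, d₀ = 1), with convergents p_k = a_k·p_{k-1} + p_{k-2}, q_k = a_k·q_{k-1} + q_{k-2} (p₋₁ = 1, q₋₁ = 0):
  k = 0: a₀ = 4; p₀/q₀ = 4/1; p₀² − 23·q₀² = 16 − 23 = -7.
  k = 1: m = 4, d = 7, a = ⌊(4 + 4)/7⌋ = 1; p/q = (1·4 + 1)/(1·1 + 0) = 5/1; p² − 23·q² = 25 − 23 = 2.
  k = 2: m = 3, d = 2, a = ⌊(4 + 3)/2⌋ = 3; p/q = (3·5 + 4)/(3·1 + 1) = 19/4; p² − 23·q² = 361 − 368 = -7.
  k = 3: m = 3, d = 7, a = ⌊(4 + 3)/7⌋ = 1; p/q = (1·19 + 5)/(1·4 + 1) = 24/5; p² − 23·q² = 576 − 575 = 1.
  The first convergent with p² − 23·q² = 1 gives the fundamental solution (x₁, y₁) = (24, 5).
Step 2: Apply the recurrence (x_{n+1}, y_{n+1}) = (x₁x_n + 23y₁y_n, x₁y_n + y₁x_n) repeatedly.
  From (x_1, y_1) = (24, 5): x_2 = 24·24 + 23·5·5 = 1151; y_2 = 24·5 + 5·24 = 240.
  From (x_2, y_2) = (1151, 240): x_3 = 24·1151 + 23·5·240 = 55224; y_3 = 24·240 + 5·1151 = 11515.
Step 3: Verify x_3² - 23·y_3² = 3049690176 - 3049690175 = 1 (should be 1). ✓

(x_1, y_1) = (24, 5); (x_3, y_3) = (55224, 11515).


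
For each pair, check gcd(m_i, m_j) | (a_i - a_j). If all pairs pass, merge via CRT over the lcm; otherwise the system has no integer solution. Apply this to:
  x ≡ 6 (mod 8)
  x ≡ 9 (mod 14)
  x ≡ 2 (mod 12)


Moduli 8, 14, 12 are not pairwise coprime, so CRT works modulo lcm(m_i) when all pairwise compatibility conditions hold.
Pairwise compatibility: gcd(m_i, m_j) must divide a_i - a_j for every pair.
Merge one congruence at a time:
  Start: x ≡ 6 (mod 8).
  Combine with x ≡ 9 (mod 14): gcd(8, 14) = 2, and 9 - 6 = 3 is NOT divisible by 2.
    ⇒ system is inconsistent (no integer solution).

No solution (the system is inconsistent).


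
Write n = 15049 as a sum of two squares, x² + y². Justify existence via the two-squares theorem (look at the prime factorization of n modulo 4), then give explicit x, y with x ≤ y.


Step 1: Factor n = 15049 = 101 · 149.
Step 2: Check the mod-4 condition on each prime factor: 101 ≡ 1 (mod 4), exponent 1; 149 ≡ 1 (mod 4), exponent 1.
All primes ≡ 3 (mod 4) appear to even exponent (or don't appear), so by the two-squares theorem n IS expressible as a sum of two squares.
Step 3: Build a representation. Here n = 101 · 149 is a product of primes ≡ 1 (mod 4). Each prime p ≡ 1 (mod 4) is itself a sum of two squares; find a² by testing p − a² for a perfect square:
  101: 101 − 1² = 100 = 10² ⇒ 101 = 1² + 10².
  149: 149 − 1² = 148, 149 − 2² = 145, 149 − 3² = 140, 149 − 4² = 133, 149 − 5² = 124, 149 − 6² = 113, 149 − 7² = 100 = 10² ⇒ 149 = 7² + 10².
  Combine using the Brahmagupta–Fibonacci identity (a² + b²)(c² + d²) = (ac − bd)² + (ad + bc)² = (ac + bd)² + (ad − bc)²:
  101 · 149 = 15049: from (1² + 10²)(7² + 10²), take (1·7 − 10·10, 1·10 + 10·7) = (7 − 100, 10 + 70) = (-93, 80); dropping signs (only squares matter) gives (93, 80); check 93² + 80² = 8649 + 6400 = 15049 ✓.
Step 4: Order so x ≤ y and verify: 80² + 93² = 6400 + 8649 = 15049 = n. ✓

n = 15049 = 80² + 93² (one valid representation with x ≤ y).


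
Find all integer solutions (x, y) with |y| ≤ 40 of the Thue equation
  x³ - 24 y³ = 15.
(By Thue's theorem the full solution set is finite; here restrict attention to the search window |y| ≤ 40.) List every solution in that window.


The equation is x³ - 24y³ = 15. For fixed y, x³ = 24·y³ + 15, so a solution requires the RHS to be a perfect cube.
Strategy: iterate y from -40 to 40, compute RHS = 24·y³ + 15, and check whether it is a (positive or negative) perfect cube.
Check small values of y:
  y = 0: RHS = 15 is not a perfect cube.
  y = 1: RHS = 39 is not a perfect cube.
  y = -1: RHS = -9 is not a perfect cube.
  y = 2: RHS = 207 is not a perfect cube.
  y = -2: RHS = -177 is not a perfect cube.
  y = 3: RHS = 663 is not a perfect cube.
  y = -3: RHS = -633 is not a perfect cube.
Continuing the search up to |y| = 40 finds no solutions either.
No (x, y) in the scanned range satisfies the equation.

No integer solutions with |y| ≤ 40.


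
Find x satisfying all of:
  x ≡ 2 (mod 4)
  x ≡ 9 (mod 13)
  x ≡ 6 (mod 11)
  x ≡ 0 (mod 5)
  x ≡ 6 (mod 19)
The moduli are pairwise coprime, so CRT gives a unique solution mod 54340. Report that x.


Product of moduli M = 4 · 13 · 11 · 5 · 19 = 54340.
Merge one congruence at a time:
  Start: x ≡ 2 (mod 4).
  Combine with x ≡ 9 (mod 13); new modulus lcm = 52.
    Write x = 2 + 4·t and substitute into x ≡ 9 (mod 13): 4·t ≡ 9 − 2 = 7 (mod 13).
    The inverse of 4 mod 13 is 10 (since 4·10 = 40 = 3·13 + 1), so t ≡ 10·7 = 70 ≡ 5 (mod 13).
    Then x = 2 + 4·5 = 22, valid modulo lcm(4, 13) = 52: x ≡ 22 (mod 52).
  Combine with x ≡ 6 (mod 11); new modulus lcm = 572.
    Write x = 22 + 52·t and substitute into x ≡ 6 (mod 11): 52·t ≡ 6 − 22 = -16 (mod 11).
    Reduce coefficients mod 11: 8·t ≡ 6 (mod 11).
    The inverse of 8 mod 11 is 7 (since 8·7 = 56 = 5·11 + 1), so t ≡ 7·6 = 42 ≡ 9 (mod 11).
    Then x = 22 + 52·9 = 490, valid modulo lcm(52, 11) = 572: x ≡ 490 (mod 572).
  Combine with x ≡ 0 (mod 5); new modulus lcm = 2860.
    Write x = 490 + 572·t and substitute into x ≡ 0 (mod 5): 572·t ≡ 0 − 490 = -490 (mod 5).
    Reduce coefficients mod 5: 2·t ≡ 0 (mod 5).
    The inverse of 2 mod 5 is 3 (since 2·3 = 6 = 1·5 + 1), so t ≡ 3·0 = 0 ≡ 0 (mod 5).
    Then x = 490 + 572·0 = 490, valid modulo lcm(572, 5) = 2860: x ≡ 490 (mod 2860).
  Combine with x ≡ 6 (mod 19); new modulus lcm = 54340.
    Write x = 490 + 2860·t and substitute into x ≡ 6 (mod 19): 2860·t ≡ 6 − 490 = -484 (mod 19).
    Reduce coefficients mod 19: 10·t ≡ 10 (mod 19).
    The inverse of 10 mod 19 is 2 (since 10·2 = 20 = 1·19 + 1), so t ≡ 2·10 = 20 ≡ 1 (mod 19).
    Then x = 490 + 2860·1 = 3350, valid modulo lcm(2860, 19) = 54340: x ≡ 3350 (mod 54340).
Verify against each original: 3350 mod 4 = 2, 3350 mod 13 = 9, 3350 mod 11 = 6, 3350 mod 5 = 0, 3350 mod 19 = 6.

x ≡ 3350 (mod 54340).


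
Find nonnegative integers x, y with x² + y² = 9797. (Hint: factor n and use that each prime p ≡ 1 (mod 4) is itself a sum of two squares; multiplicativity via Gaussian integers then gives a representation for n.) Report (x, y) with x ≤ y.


Step 1: Factor n = 9797 = 97 · 101.
Step 2: Check the mod-4 condition on each prime factor: 97 ≡ 1 (mod 4), exponent 1; 101 ≡ 1 (mod 4), exponent 1.
All primes ≡ 3 (mod 4) appear to even exponent (or don't appear), so by the two-squares theorem n IS expressible as a sum of two squares.
Step 3: Build a representation. Here n = 97 · 101 is a product of primes ≡ 1 (mod 4). Each prime p ≡ 1 (mod 4) is itself a sum of two squares; find a² by testing p − a² for a perfect square:
  97: 97 − 1² = 96, 97 − 2² = 93, 97 − 3² = 88, 97 − 4² = 81 = 9² ⇒ 97 = 4² + 9².
  101: 101 − 1² = 100 = 10² ⇒ 101 = 1² + 10².
  Combine using the Brahmagupta–Fibonacci identity (a² + b²)(c² + d²) = (ac − bd)² + (ad + bc)² = (ac + bd)² + (ad − bc)²:
  97 · 101 = 9797: from (4² + 9²)(1² + 10²), take (4·1 − 9·10, 4·10 + 9·1) = (4 − 90, 40 + 9) = (-86, 49); dropping signs (only squares matter) gives (86, 49); check 86² + 49² = 7396 + 2401 = 9797 ✓.
Step 4: Order so x ≤ y and verify: 49² + 86² = 2401 + 7396 = 9797 = n. ✓

n = 9797 = 49² + 86² (one valid representation with x ≤ y).


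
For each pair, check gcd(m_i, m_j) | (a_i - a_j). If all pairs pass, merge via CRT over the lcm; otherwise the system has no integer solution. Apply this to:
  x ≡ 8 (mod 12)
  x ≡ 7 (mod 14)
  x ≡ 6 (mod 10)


Moduli 12, 14, 10 are not pairwise coprime, so CRT works modulo lcm(m_i) when all pairwise compatibility conditions hold.
Pairwise compatibility: gcd(m_i, m_j) must divide a_i - a_j for every pair.
Merge one congruence at a time:
  Start: x ≡ 8 (mod 12).
  Combine with x ≡ 7 (mod 14): gcd(12, 14) = 2, and 7 - 8 = -1 is NOT divisible by 2.
    ⇒ system is inconsistent (no integer solution).

No solution (the system is inconsistent).


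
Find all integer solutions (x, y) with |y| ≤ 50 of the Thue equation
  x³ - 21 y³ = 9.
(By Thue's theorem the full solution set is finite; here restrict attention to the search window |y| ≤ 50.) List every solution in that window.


The equation is x³ - 21y³ = 9. For fixed y, x³ = 21·y³ + 9, so a solution requires the RHS to be a perfect cube.
Strategy: iterate y from -50 to 50, compute RHS = 21·y³ + 9, and check whether it is a (positive or negative) perfect cube.
Check small values of y:
  y = 0: RHS = 9 is not a perfect cube.
  y = 1: RHS = 30 is not a perfect cube.
  y = -1: RHS = -12 is not a perfect cube.
  y = 2: RHS = 177 is not a perfect cube.
  y = -2: RHS = -159 is not a perfect cube.
  y = 3: RHS = 576 is not a perfect cube.
  y = -3: RHS = -558 is not a perfect cube.
Continuing the search up to |y| = 50 finds no solutions either.
No (x, y) in the scanned range satisfies the equation.

No integer solutions with |y| ≤ 50.


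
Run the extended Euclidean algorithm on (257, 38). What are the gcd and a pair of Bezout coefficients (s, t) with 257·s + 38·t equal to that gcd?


Euclidean algorithm on (257, 38) — divide until remainder is 0:
  257 = 6 · 38 + 29
  38 = 1 · 29 + 9
  29 = 3 · 9 + 2
  9 = 4 · 2 + 1
  2 = 2 · 1 + 0
gcd(257, 38) = 1.
Track Bezout coefficients alongside the remainders: start with r₀ = 257 = a·1 + b·0 (s = 1, t = 0) and r₁ = 38 = a·0 + b·1 (s = 0, t = 1); each new remainder r_{k+1} = r_{k-1} − q_k·r_k inherits s_{k+1} = s_{k-1} − q_k·s_k, t_{k+1} = t_{k-1} − q_k·t_k, so r_k = a·s_k + b·t_k at every step:
  q = 6: r = 29, s = 1 − 6·0 = 1, t = 0 − 6·1 = -6  (check: 257·1 + 38·(-6) = 29)
  q = 1: r = 9, s = 0 − 1·1 = -1, t = 1 − 1·(-6) = 7  (check: 257·(-1) + 38·7 = 9)
  q = 3: r = 2, s = 1 − 3·(-1) = 4, t = -6 − 3·7 = -27  (check: 257·4 + 38·(-27) = 2)
  q = 4: r = 1, s = -1 − 4·4 = -17, t = 7 − 4·(-27) = 115  (check: 257·(-17) + 38·115 = 1)
The row with r = 1 (the gcd) gives the Bezout coefficients s = -17, t = 115.
Result: 257 · (-17) + 38 · (115) = 1.

gcd(257, 38) = 1; s = -17, t = 115 (check: 257·(-17) + 38·115 = 1).


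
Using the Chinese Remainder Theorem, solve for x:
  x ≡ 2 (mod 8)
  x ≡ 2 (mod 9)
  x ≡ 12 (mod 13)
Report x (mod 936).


Moduli 8, 9, 13 are pairwise coprime; by CRT there is a unique solution modulo M = 8 · 9 · 13 = 936.
Solve pairwise, accumulating the modulus:
  Start with x ≡ 2 (mod 8).
  Combine with x ≡ 2 (mod 9): since gcd(8, 9) = 1, we get a unique residue mod 72.
    Write x = 2 + 8·t and substitute into x ≡ 2 (mod 9): 8·t ≡ 2 − 2 = 0 (mod 9).
    The inverse of 8 mod 9 is 8 (since 8·8 = 64 = 7·9 + 1), so t ≡ 8·0 = 0 ≡ 0 (mod 9).
    Then x = 2 + 8·0 = 2, valid modulo lcm(8, 9) = 72: x ≡ 2 (mod 72).
  Combine with x ≡ 12 (mod 13): since gcd(72, 13) = 1, we get a unique residue mod 936.
    Write x = 2 + 72·t and substitute into x ≡ 12 (mod 13): 72·t ≡ 12 − 2 = 10 (mod 13).
    Reduce coefficients mod 13: 7·t ≡ 10 (mod 13).
    The inverse of 7 mod 13 is 2 (since 7·2 = 14 = 1·13 + 1), so t ≡ 2·10 = 20 ≡ 7 (mod 13).
    Then x = 2 + 72·7 = 506, valid modulo lcm(72, 13) = 936: x ≡ 506 (mod 936).
Verify: 506 mod 8 = 2 ✓, 506 mod 9 = 2 ✓, 506 mod 13 = 12 ✓.

x ≡ 506 (mod 936).


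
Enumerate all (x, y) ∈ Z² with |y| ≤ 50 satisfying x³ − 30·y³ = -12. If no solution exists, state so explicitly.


The equation is x³ - 30y³ = -12. For fixed y, x³ = 30·y³ − 12, so a solution requires the RHS to be a perfect cube.
Strategy: iterate y from -50 to 50, compute RHS = 30·y³ − 12, and check whether it is a (positive or negative) perfect cube.
Check small values of y:
  y = 0: RHS = -12 is not a perfect cube.
  y = 1: RHS = 18 is not a perfect cube.
  y = -1: RHS = -42 is not a perfect cube.
  y = 2: RHS = 228 is not a perfect cube.
  y = -2: RHS = -252 is not a perfect cube.
  y = 3: RHS = 798 is not a perfect cube.
  y = -3: RHS = -822 is not a perfect cube.
Continuing the search up to |y| = 50 finds no solutions either.
No (x, y) in the scanned range satisfies the equation.

No integer solutions with |y| ≤ 50.


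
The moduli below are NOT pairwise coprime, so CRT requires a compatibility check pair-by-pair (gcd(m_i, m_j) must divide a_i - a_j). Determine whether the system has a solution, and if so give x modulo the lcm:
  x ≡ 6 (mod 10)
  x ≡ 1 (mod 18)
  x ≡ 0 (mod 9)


Moduli 10, 18, 9 are not pairwise coprime, so CRT works modulo lcm(m_i) when all pairwise compatibility conditions hold.
Pairwise compatibility: gcd(m_i, m_j) must divide a_i - a_j for every pair.
Merge one congruence at a time:
  Start: x ≡ 6 (mod 10).
  Combine with x ≡ 1 (mod 18): gcd(10, 18) = 2, and 1 - 6 = -5 is NOT divisible by 2.
    ⇒ system is inconsistent (no integer solution).

No solution (the system is inconsistent).


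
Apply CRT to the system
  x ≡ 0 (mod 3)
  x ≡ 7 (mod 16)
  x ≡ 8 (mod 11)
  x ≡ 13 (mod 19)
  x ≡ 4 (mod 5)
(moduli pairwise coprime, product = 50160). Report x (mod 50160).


Product of moduli M = 3 · 16 · 11 · 19 · 5 = 50160.
Merge one congruence at a time:
  Start: x ≡ 0 (mod 3).
  Combine with x ≡ 7 (mod 16); new modulus lcm = 48.
    Write x = 0 + 3·t and substitute into x ≡ 7 (mod 16): 3·t ≡ 7 − 0 = 7 (mod 16).
    The inverse of 3 mod 16 is 11 (since 3·11 = 33 = 2·16 + 1), so t ≡ 11·7 = 77 ≡ 13 (mod 16).
    Then x = 0 + 3·13 = 39, valid modulo lcm(3, 16) = 48: x ≡ 39 (mod 48).
  Combine with x ≡ 8 (mod 11); new modulus lcm = 528.
    Write x = 39 + 48·t and substitute into x ≡ 8 (mod 11): 48·t ≡ 8 − 39 = -31 (mod 11).
    Reduce coefficients mod 11: 4·t ≡ 2 (mod 11).
    The inverse of 4 mod 11 is 3 (since 4·3 = 12 = 1·11 + 1), so t ≡ 3·2 = 6 ≡ 6 (mod 11).
    Then x = 39 + 48·6 = 327, valid modulo lcm(48, 11) = 528: x ≡ 327 (mod 528).
  Combine with x ≡ 13 (mod 19); new modulus lcm = 10032.
    Write x = 327 + 528·t and substitute into x ≡ 13 (mod 19): 528·t ≡ 13 − 327 = -314 (mod 19).
    Reduce coefficients mod 19: 15·t ≡ 9 (mod 19).
    The inverse of 15 mod 19 is 14 (since 15·14 = 210 = 11·19 + 1), so t ≡ 14·9 = 126 ≡ 12 (mod 19).
    Then x = 327 + 528·12 = 6663, valid modulo lcm(528, 19) = 10032: x ≡ 6663 (mod 10032).
  Combine with x ≡ 4 (mod 5); new modulus lcm = 50160.
    Write x = 6663 + 10032·t and substitute into x ≡ 4 (mod 5): 10032·t ≡ 4 − 6663 = -6659 (mod 5).
    Reduce coefficients mod 5: 2·t ≡ 1 (mod 5).
    The inverse of 2 mod 5 is 3 (since 2·3 = 6 = 1·5 + 1), so t ≡ 3·1 = 3 ≡ 3 (mod 5).
    Then x = 6663 + 10032·3 = 36759, valid modulo lcm(10032, 5) = 50160: x ≡ 36759 (mod 50160).
Verify against each original: 36759 mod 3 = 0, 36759 mod 16 = 7, 36759 mod 11 = 8, 36759 mod 19 = 13, 36759 mod 5 = 4.

x ≡ 36759 (mod 50160).


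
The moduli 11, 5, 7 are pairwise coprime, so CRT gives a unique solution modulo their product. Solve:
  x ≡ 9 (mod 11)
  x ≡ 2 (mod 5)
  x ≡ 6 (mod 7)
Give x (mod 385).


Moduli 11, 5, 7 are pairwise coprime; by CRT there is a unique solution modulo M = 11 · 5 · 7 = 385.
Solve pairwise, accumulating the modulus:
  Start with x ≡ 9 (mod 11).
  Combine with x ≡ 2 (mod 5): since gcd(11, 5) = 1, we get a unique residue mod 55.
    Write x = 9 + 11·t and substitute into x ≡ 2 (mod 5): 11·t ≡ 2 − 9 = -7 (mod 5).
    Reduce coefficients mod 5: 1·t ≡ 3 (mod 5).
    So t ≡ 3 (mod 5).
    Then x = 9 + 11·3 = 42, valid modulo lcm(11, 5) = 55: x ≡ 42 (mod 55).
  Combine with x ≡ 6 (mod 7): since gcd(55, 7) = 1, we get a unique residue mod 385.
    Write x = 42 + 55·t and substitute into x ≡ 6 (mod 7): 55·t ≡ 6 − 42 = -36 (mod 7).
    Reduce coefficients mod 7: 6·t ≡ 6 (mod 7).
    The inverse of 6 mod 7 is 6 (since 6·6 = 36 = 5·7 + 1), so t ≡ 6·6 = 36 ≡ 1 (mod 7).
    Then x = 42 + 55·1 = 97, valid modulo lcm(55, 7) = 385: x ≡ 97 (mod 385).
Verify: 97 mod 11 = 9 ✓, 97 mod 5 = 2 ✓, 97 mod 7 = 6 ✓.

x ≡ 97 (mod 385).


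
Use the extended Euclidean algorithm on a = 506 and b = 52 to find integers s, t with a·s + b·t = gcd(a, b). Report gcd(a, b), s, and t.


Euclidean algorithm on (506, 52) — divide until remainder is 0:
  506 = 9 · 52 + 38
  52 = 1 · 38 + 14
  38 = 2 · 14 + 10
  14 = 1 · 10 + 4
  10 = 2 · 4 + 2
  4 = 2 · 2 + 0
gcd(506, 52) = 2.
Track Bezout coefficients alongside the remainders: start with r₀ = 506 = a·1 + b·0 (s = 1, t = 0) and r₁ = 52 = a·0 + b·1 (s = 0, t = 1); each new remainder r_{k+1} = r_{k-1} − q_k·r_k inherits s_{k+1} = s_{k-1} − q_k·s_k, t_{k+1} = t_{k-1} − q_k·t_k, so r_k = a·s_k + b·t_k at every step:
  q = 9: r = 38, s = 1 − 9·0 = 1, t = 0 − 9·1 = -9  (check: 506·1 + 52·(-9) = 38)
  q = 1: r = 14, s = 0 − 1·1 = -1, t = 1 − 1·(-9) = 10  (check: 506·(-1) + 52·10 = 14)
  q = 2: r = 10, s = 1 − 2·(-1) = 3, t = -9 − 2·10 = -29  (check: 506·3 + 52·(-29) = 10)
  q = 1: r = 4, s = -1 − 1·3 = -4, t = 10 − 1·(-29) = 39  (check: 506·(-4) + 52·39 = 4)
  q = 2: r = 2, s = 3 − 2·(-4) = 11, t = -29 − 2·39 = -107  (check: 506·11 + 52·(-107) = 2)
The row with r = 2 (the gcd) gives the Bezout coefficients s = 11, t = -107.
Result: 506 · (11) + 52 · (-107) = 2.

gcd(506, 52) = 2; s = 11, t = -107 (check: 506·11 + 52·(-107) = 2).


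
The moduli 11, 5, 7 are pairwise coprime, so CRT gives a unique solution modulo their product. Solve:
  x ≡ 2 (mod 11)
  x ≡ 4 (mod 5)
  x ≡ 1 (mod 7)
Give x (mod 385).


Moduli 11, 5, 7 are pairwise coprime; by CRT there is a unique solution modulo M = 11 · 5 · 7 = 385.
Solve pairwise, accumulating the modulus:
  Start with x ≡ 2 (mod 11).
  Combine with x ≡ 4 (mod 5): since gcd(11, 5) = 1, we get a unique residue mod 55.
    Write x = 2 + 11·t and substitute into x ≡ 4 (mod 5): 11·t ≡ 4 − 2 = 2 (mod 5).
    Reduce coefficients mod 5: 1·t ≡ 2 (mod 5).
    So t ≡ 2 (mod 5).
    Then x = 2 + 11·2 = 24, valid modulo lcm(11, 5) = 55: x ≡ 24 (mod 55).
  Combine with x ≡ 1 (mod 7): since gcd(55, 7) = 1, we get a unique residue mod 385.
    Write x = 24 + 55·t and substitute into x ≡ 1 (mod 7): 55·t ≡ 1 − 24 = -23 (mod 7).
    Reduce coefficients mod 7: 6·t ≡ 5 (mod 7).
    The inverse of 6 mod 7 is 6 (since 6·6 = 36 = 5·7 + 1), so t ≡ 6·5 = 30 ≡ 2 (mod 7).
    Then x = 24 + 55·2 = 134, valid modulo lcm(55, 7) = 385: x ≡ 134 (mod 385).
Verify: 134 mod 11 = 2 ✓, 134 mod 5 = 4 ✓, 134 mod 7 = 1 ✓.

x ≡ 134 (mod 385).


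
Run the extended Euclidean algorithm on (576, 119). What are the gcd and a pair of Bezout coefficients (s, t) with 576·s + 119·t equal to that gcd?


Euclidean algorithm on (576, 119) — divide until remainder is 0:
  576 = 4 · 119 + 100
  119 = 1 · 100 + 19
  100 = 5 · 19 + 5
  19 = 3 · 5 + 4
  5 = 1 · 4 + 1
  4 = 4 · 1 + 0
gcd(576, 119) = 1.
Track Bezout coefficients alongside the remainders: start with r₀ = 576 = a·1 + b·0 (s = 1, t = 0) and r₁ = 119 = a·0 + b·1 (s = 0, t = 1); each new remainder r_{k+1} = r_{k-1} − q_k·r_k inherits s_{k+1} = s_{k-1} − q_k·s_k, t_{k+1} = t_{k-1} − q_k·t_k, so r_k = a·s_k + b·t_k at every step:
  q = 4: r = 100, s = 1 − 4·0 = 1, t = 0 − 4·1 = -4  (check: 576·1 + 119·(-4) = 100)
  q = 1: r = 19, s = 0 − 1·1 = -1, t = 1 − 1·(-4) = 5  (check: 576·(-1) + 119·5 = 19)
  q = 5: r = 5, s = 1 − 5·(-1) = 6, t = -4 − 5·5 = -29  (check: 576·6 + 119·(-29) = 5)
  q = 3: r = 4, s = -1 − 3·6 = -19, t = 5 − 3·(-29) = 92  (check: 576·(-19) + 119·92 = 4)
  q = 1: r = 1, s = 6 − 1·(-19) = 25, t = -29 − 1·92 = -121  (check: 576·25 + 119·(-121) = 1)
The row with r = 1 (the gcd) gives the Bezout coefficients s = 25, t = -121.
Result: 576 · (25) + 119 · (-121) = 1.

gcd(576, 119) = 1; s = 25, t = -121 (check: 576·25 + 119·(-121) = 1).


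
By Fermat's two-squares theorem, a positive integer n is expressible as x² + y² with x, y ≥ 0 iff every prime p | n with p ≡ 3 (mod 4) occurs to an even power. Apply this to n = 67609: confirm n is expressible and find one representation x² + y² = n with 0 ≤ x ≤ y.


Step 1: Factor n = 67609 = 17 · 41 · 97.
Step 2: Check the mod-4 condition on each prime factor: 17 ≡ 1 (mod 4), exponent 1; 41 ≡ 1 (mod 4), exponent 1; 97 ≡ 1 (mod 4), exponent 1.
All primes ≡ 3 (mod 4) appear to even exponent (or don't appear), so by the two-squares theorem n IS expressible as a sum of two squares.
Step 3: Build a representation. Here n = 17 · 41 · 97 is a product of primes ≡ 1 (mod 4). Each prime p ≡ 1 (mod 4) is itself a sum of two squares; find a² by testing p − a² for a perfect square:
  17: 17 − 1² = 16 = 4² ⇒ 17 = 1² + 4².
  41: 41 − 1² = 40, 41 − 2² = 37, 41 − 3² = 32, 41 − 4² = 25 = 5² ⇒ 41 = 4² + 5².
  97: 97 − 1² = 96, 97 − 2² = 93, 97 − 3² = 88, 97 − 4² = 81 = 9² ⇒ 97 = 4² + 9².
  Combine using the Brahmagupta–Fibonacci identity (a² + b²)(c² + d²) = (ac − bd)² + (ad + bc)² = (ac + bd)² + (ad − bc)²:
  17 · 41 = 697: from (1² + 4²)(4² + 5²), take (1·4 − 4·5, 1·5 + 4·4) = (4 − 20, 5 + 16) = (-16, 21); dropping signs (only squares matter) gives (16, 21); check 16² + 21² = 256 + 441 = 697 ✓.
  697 · 97 = 67609: from (16² + 21²)(4² + 9²), take (16·4 − 21·9, 16·9 + 21·4) = (64 − 189, 144 + 84) = (-125, 228); dropping signs (only squares matter) gives (125, 228); check 125² + 228² = 15625 + 51984 = 67609 ✓.
Step 4: Order so x ≤ y and verify: 125² + 228² = 15625 + 51984 = 67609 = n. ✓

n = 67609 = 125² + 228² (one valid representation with x ≤ y).


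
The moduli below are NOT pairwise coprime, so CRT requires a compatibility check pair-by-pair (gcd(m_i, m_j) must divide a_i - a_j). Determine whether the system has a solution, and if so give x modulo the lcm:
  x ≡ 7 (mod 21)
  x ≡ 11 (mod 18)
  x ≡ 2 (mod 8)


Moduli 21, 18, 8 are not pairwise coprime, so CRT works modulo lcm(m_i) when all pairwise compatibility conditions hold.
Pairwise compatibility: gcd(m_i, m_j) must divide a_i - a_j for every pair.
Merge one congruence at a time:
  Start: x ≡ 7 (mod 21).
  Combine with x ≡ 11 (mod 18): gcd(21, 18) = 3, and 11 - 7 = 4 is NOT divisible by 3.
    ⇒ system is inconsistent (no integer solution).

No solution (the system is inconsistent).


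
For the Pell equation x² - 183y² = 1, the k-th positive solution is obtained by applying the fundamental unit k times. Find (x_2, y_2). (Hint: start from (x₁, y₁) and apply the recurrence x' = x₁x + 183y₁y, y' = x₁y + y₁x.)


Step 1: Find the fundamental solution (x₁, y₁) of x² - 183y² = 1.
  Expand √183 as a continued fraction. a₀ = ⌊√183⌋ = 13; iterate m_{k+1} = d_k·a_k − m_k, d_{k+1} = (183 − m_{k+1}²)/d_k, a_{k+1} = ⌊(a₀ + m_{k+1})/d_{k+1}⌋ (starting m₀ = 0, d₀ = 1), with convergents p_k = a_k·p_{k-1} + p_{k-2}, q_k = a_k·q_{k-1} + q_{k-2} (p₋₁ = 1, q₋₁ = 0):
  k = 0: a₀ = 13; p₀/q₀ = 13/1; p₀² − 183·q₀² = 169 − 183 = -14.
  k = 1: m = 13, d = 14, a = ⌊(13 + 13)/14⌋ = 1; p/q = (1·13 + 1)/(1·1 + 0) = 14/1; p² − 183·q² = 196 − 183 = 13.
  k = 2: m = 1, d = 13, a = ⌊(13 + 1)/13⌋ = 1; p/q = (1·14 + 13)/(1·1 + 1) = 27/2; p² − 183·q² = 729 − 732 = -3.
  k = 3: m = 12, d = 3, a = ⌊(13 + 12)/3⌋ = 8; p/q = (8·27 + 14)/(8·2 + 1) = 230/17; p² − 183·q² = 52900 − 52887 = 13.
  k = 4: m = 12, d = 13, a = ⌊(13 + 12)/13⌋ = 1; p/q = (1·230 + 27)/(1·17 + 2) = 257/19; p² − 183·q² = 66049 − 66063 = -14.
  k = 5: m = 1, d = 14, a = ⌊(13 + 1)/14⌋ = 1; p/q = (1·257 + 230)/(1·19 + 17) = 487/36; p² − 183·q² = 237169 − 237168 = 1.
  The first convergent with p² − 183·q² = 1 gives the fundamental solution (x₁, y₁) = (487, 36).
Step 2: Apply the recurrence (x_{n+1}, y_{n+1}) = (x₁x_n + 183y₁y_n, x₁y_n + y₁x_n) repeatedly.
  From (x_1, y_1) = (487, 36): x_2 = 487·487 + 183·36·36 = 474337; y_2 = 487·36 + 36·487 = 35064.
Step 3: Verify x_2² - 183·y_2² = 224995589569 - 224995589568 = 1 (should be 1). ✓

(x_1, y_1) = (487, 36); (x_2, y_2) = (474337, 35064).


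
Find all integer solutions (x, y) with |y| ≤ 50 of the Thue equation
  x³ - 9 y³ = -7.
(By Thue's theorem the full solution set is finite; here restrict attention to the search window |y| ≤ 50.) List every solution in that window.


The equation is x³ - 9y³ = -7. For fixed y, x³ = 9·y³ − 7, so a solution requires the RHS to be a perfect cube.
Strategy: iterate y from -50 to 50, compute RHS = 9·y³ − 7, and check whether it is a (positive or negative) perfect cube.
Check small values of y:
  y = 0: RHS = -7 is not a perfect cube.
  y = 1: RHS = 2 is not a perfect cube.
  y = -1: RHS = -16 is not a perfect cube.
  y = 2: RHS = 65 is not a perfect cube.
  y = -2: RHS = -79 is not a perfect cube.
  y = 3: RHS = 236 is not a perfect cube.
  y = -3: RHS = -250 is not a perfect cube.
Continuing the search up to |y| = 50 finds no solutions either.
No (x, y) in the scanned range satisfies the equation.

No integer solutions with |y| ≤ 50.


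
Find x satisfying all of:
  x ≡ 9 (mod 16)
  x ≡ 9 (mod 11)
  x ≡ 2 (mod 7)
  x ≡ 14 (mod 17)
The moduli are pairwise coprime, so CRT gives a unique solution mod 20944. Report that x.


Product of moduli M = 16 · 11 · 7 · 17 = 20944.
Merge one congruence at a time:
  Start: x ≡ 9 (mod 16).
  Combine with x ≡ 9 (mod 11); new modulus lcm = 176.
    Write x = 9 + 16·t and substitute into x ≡ 9 (mod 11): 16·t ≡ 9 − 9 = 0 (mod 11).
    Reduce coefficients mod 11: 5·t ≡ 0 (mod 11).
    The inverse of 5 mod 11 is 9 (since 5·9 = 45 = 4·11 + 1), so t ≡ 9·0 = 0 ≡ 0 (mod 11).
    Then x = 9 + 16·0 = 9, valid modulo lcm(16, 11) = 176: x ≡ 9 (mod 176).
  Combine with x ≡ 2 (mod 7); new modulus lcm = 1232.
    Write x = 9 + 176·t and substitute into x ≡ 2 (mod 7): 176·t ≡ 2 − 9 = -7 (mod 7).
    Reduce coefficients mod 7: 1·t ≡ 0 (mod 7).
    So t ≡ 0 (mod 7).
    Then x = 9 + 176·0 = 9, valid modulo lcm(176, 7) = 1232: x ≡ 9 (mod 1232).
  Combine with x ≡ 14 (mod 17); new modulus lcm = 20944.
    Write x = 9 + 1232·t and substitute into x ≡ 14 (mod 17): 1232·t ≡ 14 − 9 = 5 (mod 17).
    Reduce coefficients mod 17: 8·t ≡ 5 (mod 17).
    The inverse of 8 mod 17 is 15 (since 8·15 = 120 = 7·17 + 1), so t ≡ 15·5 = 75 ≡ 7 (mod 17).
    Then x = 9 + 1232·7 = 8633, valid modulo lcm(1232, 17) = 20944: x ≡ 8633 (mod 20944).
Verify against each original: 8633 mod 16 = 9, 8633 mod 11 = 9, 8633 mod 7 = 2, 8633 mod 17 = 14.

x ≡ 8633 (mod 20944).


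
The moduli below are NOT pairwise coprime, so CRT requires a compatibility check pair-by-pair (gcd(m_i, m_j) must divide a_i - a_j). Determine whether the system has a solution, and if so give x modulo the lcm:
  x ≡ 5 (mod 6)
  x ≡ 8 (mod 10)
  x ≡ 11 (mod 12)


Moduli 6, 10, 12 are not pairwise coprime, so CRT works modulo lcm(m_i) when all pairwise compatibility conditions hold.
Pairwise compatibility: gcd(m_i, m_j) must divide a_i - a_j for every pair.
Merge one congruence at a time:
  Start: x ≡ 5 (mod 6).
  Combine with x ≡ 8 (mod 10): gcd(6, 10) = 2, and 8 - 5 = 3 is NOT divisible by 2.
    ⇒ system is inconsistent (no integer solution).

No solution (the system is inconsistent).


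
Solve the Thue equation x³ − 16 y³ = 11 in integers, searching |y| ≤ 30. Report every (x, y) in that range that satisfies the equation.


The equation is x³ - 16y³ = 11. For fixed y, x³ = 16·y³ + 11, so a solution requires the RHS to be a perfect cube.
Strategy: iterate y from -30 to 30, compute RHS = 16·y³ + 11, and check whether it is a (positive or negative) perfect cube.
Check small values of y:
  y = 0: RHS = 11 is not a perfect cube.
  y = 1: RHS = 27 = (3)³ ⇒ x = 3 works.
  y = -1: RHS = -5 is not a perfect cube.
  y = 2: RHS = 139 is not a perfect cube.
  y = -2: RHS = -117 is not a perfect cube.
  y = 3: RHS = 443 is not a perfect cube.
  y = -3: RHS = -421 is not a perfect cube.
Continuing the search up to |y| = 30 finds no further solutions beyond those listed.
Collected solutions: (3, 1).

Solutions (with |y| ≤ 30): (3, 1).


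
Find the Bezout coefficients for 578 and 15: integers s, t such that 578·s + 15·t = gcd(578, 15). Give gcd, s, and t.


Euclidean algorithm on (578, 15) — divide until remainder is 0:
  578 = 38 · 15 + 8
  15 = 1 · 8 + 7
  8 = 1 · 7 + 1
  7 = 7 · 1 + 0
gcd(578, 15) = 1.
Track Bezout coefficients alongside the remainders: start with r₀ = 578 = a·1 + b·0 (s = 1, t = 0) and r₁ = 15 = a·0 + b·1 (s = 0, t = 1); each new remainder r_{k+1} = r_{k-1} − q_k·r_k inherits s_{k+1} = s_{k-1} − q_k·s_k, t_{k+1} = t_{k-1} − q_k·t_k, so r_k = a·s_k + b·t_k at every step:
  q = 38: r = 8, s = 1 − 38·0 = 1, t = 0 − 38·1 = -38  (check: 578·1 + 15·(-38) = 8)
  q = 1: r = 7, s = 0 − 1·1 = -1, t = 1 − 1·(-38) = 39  (check: 578·(-1) + 15·39 = 7)
  q = 1: r = 1, s = 1 − 1·(-1) = 2, t = -38 − 1·39 = -77  (check: 578·2 + 15·(-77) = 1)
The row with r = 1 (the gcd) gives the Bezout coefficients s = 2, t = -77.
Result: 578 · (2) + 15 · (-77) = 1.

gcd(578, 15) = 1; s = 2, t = -77 (check: 578·2 + 15·(-77) = 1).


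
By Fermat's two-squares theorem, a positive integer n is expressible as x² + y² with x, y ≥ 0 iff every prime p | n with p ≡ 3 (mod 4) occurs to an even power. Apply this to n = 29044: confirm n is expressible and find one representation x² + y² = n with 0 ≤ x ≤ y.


Step 1: Factor n = 29044 = 2^2 · 53 · 137.
Step 2: Check the mod-4 condition on each prime factor: 2 = 2 (special); 53 ≡ 1 (mod 4), exponent 1; 137 ≡ 1 (mod 4), exponent 1.
All primes ≡ 3 (mod 4) appear to even exponent (or don't appear), so by the two-squares theorem n IS expressible as a sum of two squares.
Step 3: Build a representation. Group n = k² · m with k = 2 and m = 53 · 137 = 7261 (a product of primes ≡ 1 (mod 4)); a representation of m scales to one of n via (k·x)² + (k·y)² = k²(x² + y²). Each prime p ≡ 1 (mod 4) is itself a sum of two squares; find a² by testing p − a² for a perfect square:
  53: 53 − 1² = 52, 53 − 2² = 49 = 7² ⇒ 53 = 2² + 7².
  137: 137 − 1² = 136, 137 − 2² = 133, 137 − 3² = 128, 137 − 4² = 121 = 11² ⇒ 137 = 4² + 11².
  Combine using the Brahmagupta–Fibonacci identity (a² + b²)(c² + d²) = (ac − bd)² + (ad + bc)² = (ac + bd)² + (ad − bc)²:
  53 · 137 = 7261: from (2² + 7²)(4² + 11²), take (2·4 − 7·11, 2·11 + 7·4) = (8 − 77, 22 + 28) = (-69, 50); dropping signs (only squares matter) gives (69, 50); check 69² + 50² = 4761 + 2500 = 7261 ✓.
  Scale by k = 2: (2·69, 2·50) = (138, 100).
Step 4: Order so x ≤ y and verify: 100² + 138² = 10000 + 19044 = 29044 = n. ✓

n = 29044 = 100² + 138² (one valid representation with x ≤ y).


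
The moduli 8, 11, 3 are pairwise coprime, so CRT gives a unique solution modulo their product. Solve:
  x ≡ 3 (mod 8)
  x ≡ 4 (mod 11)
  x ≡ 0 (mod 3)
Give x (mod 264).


Moduli 8, 11, 3 are pairwise coprime; by CRT there is a unique solution modulo M = 8 · 11 · 3 = 264.
Solve pairwise, accumulating the modulus:
  Start with x ≡ 3 (mod 8).
  Combine with x ≡ 4 (mod 11): since gcd(8, 11) = 1, we get a unique residue mod 88.
    Write x = 3 + 8·t and substitute into x ≡ 4 (mod 11): 8·t ≡ 4 − 3 = 1 (mod 11).
    The inverse of 8 mod 11 is 7 (since 8·7 = 56 = 5·11 + 1), so t ≡ 7·1 = 7 ≡ 7 (mod 11).
    Then x = 3 + 8·7 = 59, valid modulo lcm(8, 11) = 88: x ≡ 59 (mod 88).
  Combine with x ≡ 0 (mod 3): since gcd(88, 3) = 1, we get a unique residue mod 264.
    Write x = 59 + 88·t and substitute into x ≡ 0 (mod 3): 88·t ≡ 0 − 59 = -59 (mod 3).
    Reduce coefficients mod 3: 1·t ≡ 1 (mod 3).
    So t ≡ 1 (mod 3).
    Then x = 59 + 88·1 = 147, valid modulo lcm(88, 3) = 264: x ≡ 147 (mod 264).
Verify: 147 mod 8 = 3 ✓, 147 mod 11 = 4 ✓, 147 mod 3 = 0 ✓.

x ≡ 147 (mod 264).


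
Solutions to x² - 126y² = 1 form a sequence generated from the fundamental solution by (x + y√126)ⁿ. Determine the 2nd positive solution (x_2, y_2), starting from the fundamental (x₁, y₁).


Step 1: Find the fundamental solution (x₁, y₁) of x² - 126y² = 1.
  Expand √126 as a continued fraction. a₀ = ⌊√126⌋ = 11; iterate m_{k+1} = d_k·a_k − m_k, d_{k+1} = (126 − m_{k+1}²)/d_k, a_{k+1} = ⌊(a₀ + m_{k+1})/d_{k+1}⌋ (starting m₀ = 0, d₀ = 1), with convergents p_k = a_k·p_{k-1} + p_{k-2}, q_k = a_k·q_{k-1} + q_{k-2} (p₋₁ = 1, q₋₁ = 0):
  k = 0: a₀ = 11; p₀/q₀ = 11/1; p₀² − 126·q₀² = 121 − 126 = -5.
  k = 1: m = 11, d = 5, a = ⌊(11 + 11)/5⌋ = 4; p/q = (4·11 + 1)/(4·1 + 0) = 45/4; p² − 126·q² = 2025 − 2016 = 9.
  k = 2: m = 9, d = 9, a = ⌊(11 + 9)/9⌋ = 2; p/q = (2·45 + 11)/(2·4 + 1) = 101/9; p² − 126·q² = 10201 − 10206 = -5.
  k = 3: m = 9, d = 5, a = ⌊(11 + 9)/5⌋ = 4; p/q = (4·101 + 45)/(4·9 + 4) = 449/40; p² − 126·q² = 201601 − 201600 = 1.
  The first convergent with p² − 126·q² = 1 gives the fundamental solution (x₁, y₁) = (449, 40).
Step 2: Apply the recurrence (x_{n+1}, y_{n+1}) = (x₁x_n + 126y₁y_n, x₁y_n + y₁x_n) repeatedly.
  From (x_1, y_1) = (449, 40): x_2 = 449·449 + 126·40·40 = 403201; y_2 = 449·40 + 40·449 = 35920.
Step 3: Verify x_2² - 126·y_2² = 162571046401 - 162571046400 = 1 (should be 1). ✓

(x_1, y_1) = (449, 40); (x_2, y_2) = (403201, 35920).


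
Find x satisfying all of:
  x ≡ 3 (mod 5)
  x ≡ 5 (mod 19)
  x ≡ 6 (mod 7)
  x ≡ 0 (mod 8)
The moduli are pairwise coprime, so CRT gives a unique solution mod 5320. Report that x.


Product of moduli M = 5 · 19 · 7 · 8 = 5320.
Merge one congruence at a time:
  Start: x ≡ 3 (mod 5).
  Combine with x ≡ 5 (mod 19); new modulus lcm = 95.
    Write x = 3 + 5·t and substitute into x ≡ 5 (mod 19): 5·t ≡ 5 − 3 = 2 (mod 19).
    The inverse of 5 mod 19 is 4 (since 5·4 = 20 = 1·19 + 1), so t ≡ 4·2 = 8 ≡ 8 (mod 19).
    Then x = 3 + 5·8 = 43, valid modulo lcm(5, 19) = 95: x ≡ 43 (mod 95).
  Combine with x ≡ 6 (mod 7); new modulus lcm = 665.
    Write x = 43 + 95·t and substitute into x ≡ 6 (mod 7): 95·t ≡ 6 − 43 = -37 (mod 7).
    Reduce coefficients mod 7: 4·t ≡ 5 (mod 7).
    The inverse of 4 mod 7 is 2 (since 4·2 = 8 = 1·7 + 1), so t ≡ 2·5 = 10 ≡ 3 (mod 7).
    Then x = 43 + 95·3 = 328, valid modulo lcm(95, 7) = 665: x ≡ 328 (mod 665).
  Combine with x ≡ 0 (mod 8); new modulus lcm = 5320.
    Write x = 328 + 665·t and substitute into x ≡ 0 (mod 8): 665·t ≡ 0 − 328 = -328 (mod 8).
    Reduce coefficients mod 8: 1·t ≡ 0 (mod 8).
    So t ≡ 0 (mod 8).
    Then x = 328 + 665·0 = 328, valid modulo lcm(665, 8) = 5320: x ≡ 328 (mod 5320).
Verify against each original: 328 mod 5 = 3, 328 mod 19 = 5, 328 mod 7 = 6, 328 mod 8 = 0.

x ≡ 328 (mod 5320).


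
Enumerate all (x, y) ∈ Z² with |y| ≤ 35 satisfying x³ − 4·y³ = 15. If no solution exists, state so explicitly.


The equation is x³ - 4y³ = 15. For fixed y, x³ = 4·y³ + 15, so a solution requires the RHS to be a perfect cube.
Strategy: iterate y from -35 to 35, compute RHS = 4·y³ + 15, and check whether it is a (positive or negative) perfect cube.
Check small values of y:
  y = 0: RHS = 15 is not a perfect cube.
  y = 1: RHS = 19 is not a perfect cube.
  y = -1: RHS = 11 is not a perfect cube.
  y = 2: RHS = 47 is not a perfect cube.
  y = -2: RHS = -17 is not a perfect cube.
  y = 3: RHS = 123 is not a perfect cube.
  y = -3: RHS = -93 is not a perfect cube.
Continuing the search up to |y| = 35 finds no solutions either.
No (x, y) in the scanned range satisfies the equation.

No integer solutions with |y| ≤ 35.
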